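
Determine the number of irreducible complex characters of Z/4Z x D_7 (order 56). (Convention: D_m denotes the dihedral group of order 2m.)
20

Derivation: The number of irreducible complex representations of a finite group equals its number of conjugacy classes. For a direct product, #classes(G x H) = #classes(G) * #classes(H). Z/4Z has 4 classes (abelian), D_7 has 5 classes, so 4 * 5 = 20, so Z/4Z x D_7 (order 56) has exactly 20 irreducible complex representations.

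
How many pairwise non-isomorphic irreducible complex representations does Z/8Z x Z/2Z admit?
16

Why: The number of irreducible complex representations of a finite group equals its number of conjugacy classes. Z/8Z x Z/2Z is abelian of order 16, so every element is its own conjugacy class: 16 classes, so Z/8Z x Z/2Z (order 16) has exactly 16 irreducible complex representations.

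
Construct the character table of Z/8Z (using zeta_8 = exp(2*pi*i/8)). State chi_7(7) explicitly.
Character table of Z/8Z (irreps indexed chi_0,...,chi_7 with chi_k(m) = zeta_8^(k*m), zeta_8 = exp(2*pi*i/8)):
  irrep \ class  {0} (size 1)  {1} (size 1)    {2} (size 1)  {3} (size 1)    {4} (size 1)  {5} (size 1)    {6} (size 1)  {7} (size 1)  
  chi_0          1             1               1             1               1             1               1             1             
  chi_1          1             exp(I*pi/4)     I             exp(3*I*pi/4)   -1            exp(-3*I*pi/4)  -I            exp(-I*pi/4)  
  chi_2          1             I               -1            -I              1             I               -1            -I            
  chi_3          1             exp(3*I*pi/4)   -I            exp(I*pi/4)     -1            exp(-I*pi/4)    I             exp(-3*I*pi/4)
  chi_4          1             -1              1             -1              1             -1              1             -1            
  chi_5          1             exp(-3*I*pi/4)  I             exp(-I*pi/4)    -1            exp(I*pi/4)     -I            exp(3*I*pi/4) 
  chi_6          1             -I              -1            I               1             -I              -1            I             
  chi_7          1             exp(-I*pi/4)    -I            exp(-3*I*pi/4)  -1            exp(3*I*pi/4)   I             exp(I*pi/4)   

Spot check: chi_7(7) = zeta_8^(7*7) = zeta_8^49 = exp(I*pi/4).

Why: Z/8Z is abelian, so all 8 irreducible complex representations are 1-dimensional. They are given by chi_k(m) = zeta_8^(k*m) for k = 0,...,7. Row orthogonality: sum_m chi_k(m) conj(chi_l(m)) = 8 * [k = l].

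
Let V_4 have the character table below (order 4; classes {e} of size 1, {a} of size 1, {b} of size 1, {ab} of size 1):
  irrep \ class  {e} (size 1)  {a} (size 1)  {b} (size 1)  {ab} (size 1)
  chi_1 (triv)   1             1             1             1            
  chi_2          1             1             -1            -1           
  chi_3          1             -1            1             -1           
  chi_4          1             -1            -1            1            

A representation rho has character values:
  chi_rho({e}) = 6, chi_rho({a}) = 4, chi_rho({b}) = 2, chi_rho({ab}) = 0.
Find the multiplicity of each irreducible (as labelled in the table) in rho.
Multiplicities: chi_1: 3, chi_2: 2, chi_3: 1, chi_4: 0.

Details: Use <chi_rho, chi> = (1/|G|) sum_C |C| * chi_rho(C) * conj(chi(C)) with |G| = 4 for each irreducible chi in the table:
  <chi_rho, chi_1> = (1/4)[1*(6)*conj(1) + 1*(4)*conj(1) + 1*(2)*conj(1) + 1*(0)*conj(1)]
      = (1/4)[(6) + (4) + (2) + (0)] = 12/4 = 3
  <chi_rho, chi_2> = (1/4)[1*(6)*conj(1) + 1*(4)*conj(1) + 1*(2)*conj(-1) + 1*(0)*conj(-1)]
      = (1/4)[(6) + (4) + (-2) + (0)] = 8/4 = 2
  <chi_rho, chi_3> = (1/4)[1*(6)*conj(1) + 1*(4)*conj(-1) + 1*(2)*conj(1) + 1*(0)*conj(-1)]
      = (1/4)[(6) + (-4) + (2) + (0)] = 4/4 = 1
  <chi_rho, chi_4> = (1/4)[1*(6)*conj(1) + 1*(4)*conj(-1) + 1*(2)*conj(-1) + 1*(0)*conj(1)]
      = (1/4)[(6) + (-4) + (-2) + (0)] = 0/4 = 0
Dimension check: dim(rho) = sum (mult * dim) = 3*1 + 2*1 + 1*1 + 0*1 = 6 = chi_rho(e) = 6.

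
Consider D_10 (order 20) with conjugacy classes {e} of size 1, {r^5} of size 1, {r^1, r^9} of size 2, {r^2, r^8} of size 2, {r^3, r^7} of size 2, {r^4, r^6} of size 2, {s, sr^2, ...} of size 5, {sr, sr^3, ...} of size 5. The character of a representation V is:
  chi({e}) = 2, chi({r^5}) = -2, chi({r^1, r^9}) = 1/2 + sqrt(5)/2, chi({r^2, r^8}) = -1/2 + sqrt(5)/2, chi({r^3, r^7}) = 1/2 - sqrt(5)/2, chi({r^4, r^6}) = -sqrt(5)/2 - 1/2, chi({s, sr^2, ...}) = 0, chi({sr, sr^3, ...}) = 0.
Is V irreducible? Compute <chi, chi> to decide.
Irreducible: <chi, chi> = 1.

Derivation: <chi, chi> = (1/|G|) sum_C |C| * |chi(C)|^2 = (1/20)[1*|2|^2 + 1*|-2|^2 + 2*|1/2 + sqrt(5)/2|^2 + 2*|-1/2 + sqrt(5)/2|^2 + 2*|1/2 - sqrt(5)/2|^2 + 2*|-sqrt(5)/2 - 1/2|^2 + 5*|0|^2 + 5*|0|^2]
  = (1/20)[(4) + (4) + (sqrt(5) + 3) + (3 - sqrt(5)) + (3 - sqrt(5)) + (sqrt(5) + 3) + (0) + (0)] = 20/20 = 1.
A character is irreducible iff <chi, chi> = 1, so this representation is irreducible.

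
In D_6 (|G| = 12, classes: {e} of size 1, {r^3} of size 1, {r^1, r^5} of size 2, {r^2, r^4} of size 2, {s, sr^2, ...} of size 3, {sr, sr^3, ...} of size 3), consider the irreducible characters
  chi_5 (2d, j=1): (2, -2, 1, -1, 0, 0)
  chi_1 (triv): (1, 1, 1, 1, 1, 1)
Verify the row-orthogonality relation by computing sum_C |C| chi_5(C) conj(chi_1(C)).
Sum = 0; so <chi_5, chi_1> = 0 (distinct irreducibles are orthogonal).

Working: Compute term by term over conjugacy classes (|C| * chi_5(C) * conj(chi_1(C))):
  1*(2)*conj(1) + 1*(-2)*conj(1) + 2*(1)*conj(1) + 2*(-1)*conj(1) + 3*(0)*conj(1) + 3*(0)*conj(1)
  = (2) + (-2) + (2) + (-2) + (0) + (0)
  = 0.
Dividing by |G| = 12 gives 0/12 = 0, matching the row-orthogonality relation <chi_5, chi_1> = [chi_5 = chi_1].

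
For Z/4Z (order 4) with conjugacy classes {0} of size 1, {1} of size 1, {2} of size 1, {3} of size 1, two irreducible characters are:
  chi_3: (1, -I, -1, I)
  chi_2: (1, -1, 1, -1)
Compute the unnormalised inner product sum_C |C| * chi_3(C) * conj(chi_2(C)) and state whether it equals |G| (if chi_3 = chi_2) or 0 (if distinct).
Sum = 0; so <chi_3, chi_2> = 0 (distinct irreducibles are orthogonal).

Proof sketch: Compute term by term over conjugacy classes (|C| * chi_3(C) * conj(chi_2(C))):
  1*(1)*conj(1) + 1*(-I)*conj(-1) + 1*(-1)*conj(1) + 1*(I)*conj(-1)
  = (1) + (I) + (-1) + (-I)
  = 0.
(Exp terms are combined using exp(i*s)*conj(exp(i*t)) = exp(i*(s-t)), and sums of them are collapsed using the identity that for every m > 1 the m distinct m-th roots of unity sum to 0, e.g. 1 + exp(2*I*pi/3) + exp(-2*I*pi/3) = 0.)
Dividing by |G| = 4 gives 0/4 = 0, matching the row-orthogonality relation <chi_3, chi_2> = [chi_3 = chi_2].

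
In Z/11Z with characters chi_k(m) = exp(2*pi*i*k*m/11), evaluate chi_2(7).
chi_2(7) = zeta_11^14 = exp(6*I*pi/11)

Working: chi_2(7) = zeta_11^(2*7) = zeta_11^14. Since zeta_11^11 = 1, this equals zeta_11^3 = exp(2*pi*i*3/11) = exp(6*I*pi/11).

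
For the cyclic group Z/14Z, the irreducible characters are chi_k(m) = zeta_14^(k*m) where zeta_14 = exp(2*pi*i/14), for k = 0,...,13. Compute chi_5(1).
chi_5(1) = zeta_14^5 = exp(5*I*pi/7)

Explanation: chi_5(1) = zeta_14^(5*1) = zeta_14^5. Since zeta_14^14 = 1, this equals zeta_14^5 = exp(2*pi*i*5/14) = exp(5*I*pi/7).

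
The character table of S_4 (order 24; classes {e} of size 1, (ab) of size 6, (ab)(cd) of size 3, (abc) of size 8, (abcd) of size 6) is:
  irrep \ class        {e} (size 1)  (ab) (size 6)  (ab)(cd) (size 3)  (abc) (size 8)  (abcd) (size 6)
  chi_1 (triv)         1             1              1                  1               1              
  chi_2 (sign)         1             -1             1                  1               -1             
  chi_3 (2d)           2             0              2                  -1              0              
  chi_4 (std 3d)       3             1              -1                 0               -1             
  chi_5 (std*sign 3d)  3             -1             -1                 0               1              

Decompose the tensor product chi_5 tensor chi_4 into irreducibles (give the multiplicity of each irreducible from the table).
chi_5 tensor chi_4 = chi_2 + chi_3 + chi_4 + chi_5 (all other irreducibles have multiplicity 0).

The character of a tensor product is the pointwise product (chi_5 * chi_4)(C) = chi_5(C) * chi_4(C):
  {e}: (3)*(3), (ab): (-1)*(1), (ab)(cd): (-1)*(-1), (abc): (0)*(0), (abcd): (1)*(-1)
so (chi_5 * chi_4) takes values
  {e} -> 9, (ab) -> -1, (ab)(cd) -> 1, (abc) -> 0, (abcd) -> -1.
Now take the inner product of this character with each irreducible chi from the table, <chi_5*chi_4, chi> = (1/24) sum_C |C| (chi_5*chi_4)(C) conj(chi(C)):
  <chi_5*chi_4, chi_1> = (1/24)[1*(9)*conj(1) + 6*(-1)*conj(1) + 3*(1)*conj(1) + 8*(0)*conj(1) + 6*(-1)*conj(1)]
      = (1/24)[(9) + (-6) + (3) + (0) + (-6)] = 0/24 = 0
  <chi_5*chi_4, chi_2> = (1/24)[1*(9)*conj(1) + 6*(-1)*conj(-1) + 3*(1)*conj(1) + 8*(0)*conj(1) + 6*(-1)*conj(-1)]
      = (1/24)[(9) + (6) + (3) + (0) + (6)] = 24/24 = 1
  <chi_5*chi_4, chi_3> = (1/24)[1*(9)*conj(2) + 6*(-1)*conj(0) + 3*(1)*conj(2) + 8*(0)*conj(-1) + 6*(-1)*conj(0)]
      = (1/24)[(18) + (0) + (6) + (0) + (0)] = 24/24 = 1
  <chi_5*chi_4, chi_4> = (1/24)[1*(9)*conj(3) + 6*(-1)*conj(1) + 3*(1)*conj(-1) + 8*(0)*conj(0) + 6*(-1)*conj(-1)]
      = (1/24)[(27) + (-6) + (-3) + (0) + (6)] = 24/24 = 1
  <chi_5*chi_4, chi_5> = (1/24)[1*(9)*conj(3) + 6*(-1)*conj(-1) + 3*(1)*conj(-1) + 8*(0)*conj(0) + 6*(-1)*conj(1)]
      = (1/24)[(27) + (6) + (-3) + (0) + (-6)] = 24/24 = 1
Hence the multiplicities are chi_2: 1, chi_3: 1, chi_4: 1, chi_5: 1. Dimension check: dim(chi_5)*dim(chi_4) = 3*3 = 9 and sum (mult * dim) = 1*1 + 1*2 + 1*3 + 1*3 = 9.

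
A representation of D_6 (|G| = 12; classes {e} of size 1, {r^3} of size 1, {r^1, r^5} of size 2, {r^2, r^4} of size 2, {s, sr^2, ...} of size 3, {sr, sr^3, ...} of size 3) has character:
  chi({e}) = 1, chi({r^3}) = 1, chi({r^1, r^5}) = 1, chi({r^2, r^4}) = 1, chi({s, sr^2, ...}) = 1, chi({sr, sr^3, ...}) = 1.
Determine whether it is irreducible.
Irreducible: <chi, chi> = 1.

Reasoning: <chi, chi> = (1/|G|) sum_C |C| * |chi(C)|^2 = (1/12)[1*|1|^2 + 1*|1|^2 + 2*|1|^2 + 2*|1|^2 + 3*|1|^2 + 3*|1|^2]
  = (1/12)[(1) + (1) + (2) + (2) + (3) + (3)] = 12/12 = 1.
A character is irreducible iff <chi, chi> = 1, so this representation is irreducible.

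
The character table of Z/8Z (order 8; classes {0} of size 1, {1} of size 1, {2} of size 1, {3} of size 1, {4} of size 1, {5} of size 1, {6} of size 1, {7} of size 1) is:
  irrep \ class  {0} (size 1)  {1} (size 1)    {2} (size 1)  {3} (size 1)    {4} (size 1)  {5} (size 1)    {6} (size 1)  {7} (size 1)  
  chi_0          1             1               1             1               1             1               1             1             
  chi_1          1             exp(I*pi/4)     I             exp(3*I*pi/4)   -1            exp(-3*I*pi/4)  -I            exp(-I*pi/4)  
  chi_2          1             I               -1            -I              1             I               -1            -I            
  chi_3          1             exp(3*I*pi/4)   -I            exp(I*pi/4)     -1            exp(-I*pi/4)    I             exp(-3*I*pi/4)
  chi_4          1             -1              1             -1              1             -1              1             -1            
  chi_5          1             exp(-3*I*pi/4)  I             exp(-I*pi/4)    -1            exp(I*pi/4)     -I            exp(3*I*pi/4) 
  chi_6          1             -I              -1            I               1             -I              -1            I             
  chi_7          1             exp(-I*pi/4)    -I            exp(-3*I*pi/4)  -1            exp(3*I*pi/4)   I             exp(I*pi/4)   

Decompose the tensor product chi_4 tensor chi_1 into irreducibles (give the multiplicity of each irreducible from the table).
chi_4 tensor chi_1 = chi_5 (all other irreducibles have multiplicity 0).

Proof sketch: The character of a tensor product is the pointwise product (chi_4 * chi_1)(C) = chi_4(C) * chi_1(C):
  {0}: (1)*(1), {1}: (-1)*(exp(I*pi/4)), {2}: (1)*(I), {3}: (-1)*(exp(3*I*pi/4)), {4}: (1)*(-1), {5}: (-1)*(exp(-3*I*pi/4)), {6}: (1)*(-I), {7}: (-1)*(exp(-I*pi/4))
so (chi_4 * chi_1) takes values
  {0} -> 1, {1} -> -exp(I*pi/4), {2} -> I, {3} -> -exp(3*I*pi/4), {4} -> -1, {5} -> -exp(-3*I*pi/4), {6} -> -I, {7} -> -exp(-I*pi/4).
Now take the inner product of this character with each irreducible chi from the table, <chi_4*chi_1, chi> = (1/8) sum_C |C| (chi_4*chi_1)(C) conj(chi(C)):
  <chi_4*chi_1, chi_0> = (1/8)[1*(1)*conj(1) + 1*(-exp(I*pi/4))*conj(1) + 1*(I)*conj(1) + 1*(-exp(3*I*pi/4))*conj(1) + 1*(-1)*conj(1) + 1*(-exp(-3*I*pi/4))*conj(1) + 1*(-I)*conj(1) + 1*(-exp(-I*pi/4))*conj(1)]
      = (1/8)[(1) + (-exp(I*pi/4)) + (I) + (-exp(3*I*pi/4)) + (-1) + (-exp(-3*I*pi/4)) + (-I) + (-exp(-I*pi/4))] = 0/8 = 0
  <chi_4*chi_1, chi_1> = (1/8)[1*(1)*conj(1) + 1*(-exp(I*pi/4))*conj(exp(I*pi/4)) + 1*(I)*conj(I) + 1*(-exp(3*I*pi/4))*conj(exp(3*I*pi/4)) + 1*(-1)*conj(-1) + 1*(-exp(-3*I*pi/4))*conj(exp(-3*I*pi/4)) + 1*(-I)*conj(-I) + 1*(-exp(-I*pi/4))*conj(exp(-I*pi/4))]
      = (1/8)[(1) + (-1) + (1) + (-1) + (1) + (-1) + (1) + (-1)] = 0/8 = 0
  <chi_4*chi_1, chi_2> = (1/8)[1*(1)*conj(1) + 1*(-exp(I*pi/4))*conj(I) + 1*(I)*conj(-1) + 1*(-exp(3*I*pi/4))*conj(-I) + 1*(-1)*conj(1) + 1*(-exp(-3*I*pi/4))*conj(I) + 1*(-I)*conj(-1) + 1*(-exp(-I*pi/4))*conj(-I)]
      = (1/8)[(1) + (exp(3*I*pi/4)) + (-I) + (-exp(-3*I*pi/4)) + (-1) + (exp(-I*pi/4)) + (I) + (-exp(I*pi/4))] = 0/8 = 0
  <chi_4*chi_1, chi_3> = (1/8)[1*(1)*conj(1) + 1*(-exp(I*pi/4))*conj(exp(3*I*pi/4)) + 1*(I)*conj(-I) + 1*(-exp(3*I*pi/4))*conj(exp(I*pi/4)) + 1*(-1)*conj(-1) + 1*(-exp(-3*I*pi/4))*conj(exp(-I*pi/4)) + 1*(-I)*conj(I) + 1*(-exp(-I*pi/4))*conj(exp(-3*I*pi/4))]
      = (1/8)[(1) + (I) + (-1) + (-I) + (1) + (I) + (-1) + (-I)] = 0/8 = 0
  <chi_4*chi_1, chi_4> = (1/8)[1*(1)*conj(1) + 1*(-exp(I*pi/4))*conj(-1) + 1*(I)*conj(1) + 1*(-exp(3*I*pi/4))*conj(-1) + 1*(-1)*conj(1) + 1*(-exp(-3*I*pi/4))*conj(-1) + 1*(-I)*conj(1) + 1*(-exp(-I*pi/4))*conj(-1)]
      = (1/8)[(1) + (exp(I*pi/4)) + (I) + (exp(3*I*pi/4)) + (-1) + (exp(-3*I*pi/4)) + (-I) + (exp(-I*pi/4))] = 0/8 = 0
  <chi_4*chi_1, chi_5> = (1/8)[1*(1)*conj(1) + 1*(-exp(I*pi/4))*conj(exp(-3*I*pi/4)) + 1*(I)*conj(I) + 1*(-exp(3*I*pi/4))*conj(exp(-I*pi/4)) + 1*(-1)*conj(-1) + 1*(-exp(-3*I*pi/4))*conj(exp(I*pi/4)) + 1*(-I)*conj(-I) + 1*(-exp(-I*pi/4))*conj(exp(3*I*pi/4))]
      = (1/8)[(1) + (1) + (1) + (1) + (1) + (1) + (1) + (1)] = 8/8 = 1
  <chi_4*chi_1, chi_6> = (1/8)[1*(1)*conj(1) + 1*(-exp(I*pi/4))*conj(-I) + 1*(I)*conj(-1) + 1*(-exp(3*I*pi/4))*conj(I) + 1*(-1)*conj(1) + 1*(-exp(-3*I*pi/4))*conj(-I) + 1*(-I)*conj(-1) + 1*(-exp(-I*pi/4))*conj(I)]
      = (1/8)[(1) + (-exp(3*I*pi/4)) + (-I) + (exp(-3*I*pi/4)) + (-1) + (-exp(-I*pi/4)) + (I) + (exp(I*pi/4))] = 0/8 = 0
  <chi_4*chi_1, chi_7> = (1/8)[1*(1)*conj(1) + 1*(-exp(I*pi/4))*conj(exp(-I*pi/4)) + 1*(I)*conj(-I) + 1*(-exp(3*I*pi/4))*conj(exp(-3*I*pi/4)) + 1*(-1)*conj(-1) + 1*(-exp(-3*I*pi/4))*conj(exp(3*I*pi/4)) + 1*(-I)*conj(I) + 1*(-exp(-I*pi/4))*conj(exp(I*pi/4))]
      = (1/8)[(1) + (-I) + (-1) + (I) + (1) + (-I) + (-1) + (I)] = 0/8 = 0
(Exp terms are combined using exp(i*s)*conj(exp(i*t)) = exp(i*(s-t)), and sums of them are collapsed using the identity that for every m > 1 the m distinct m-th roots of unity sum to 0, e.g. 1 + exp(2*I*pi/3) + exp(-2*I*pi/3) = 0.)
Hence the multiplicities are chi_5: 1. Dimension check: dim(chi_4)*dim(chi_1) = 1*1 = 1 and sum (mult * dim) = 1*1 = 1.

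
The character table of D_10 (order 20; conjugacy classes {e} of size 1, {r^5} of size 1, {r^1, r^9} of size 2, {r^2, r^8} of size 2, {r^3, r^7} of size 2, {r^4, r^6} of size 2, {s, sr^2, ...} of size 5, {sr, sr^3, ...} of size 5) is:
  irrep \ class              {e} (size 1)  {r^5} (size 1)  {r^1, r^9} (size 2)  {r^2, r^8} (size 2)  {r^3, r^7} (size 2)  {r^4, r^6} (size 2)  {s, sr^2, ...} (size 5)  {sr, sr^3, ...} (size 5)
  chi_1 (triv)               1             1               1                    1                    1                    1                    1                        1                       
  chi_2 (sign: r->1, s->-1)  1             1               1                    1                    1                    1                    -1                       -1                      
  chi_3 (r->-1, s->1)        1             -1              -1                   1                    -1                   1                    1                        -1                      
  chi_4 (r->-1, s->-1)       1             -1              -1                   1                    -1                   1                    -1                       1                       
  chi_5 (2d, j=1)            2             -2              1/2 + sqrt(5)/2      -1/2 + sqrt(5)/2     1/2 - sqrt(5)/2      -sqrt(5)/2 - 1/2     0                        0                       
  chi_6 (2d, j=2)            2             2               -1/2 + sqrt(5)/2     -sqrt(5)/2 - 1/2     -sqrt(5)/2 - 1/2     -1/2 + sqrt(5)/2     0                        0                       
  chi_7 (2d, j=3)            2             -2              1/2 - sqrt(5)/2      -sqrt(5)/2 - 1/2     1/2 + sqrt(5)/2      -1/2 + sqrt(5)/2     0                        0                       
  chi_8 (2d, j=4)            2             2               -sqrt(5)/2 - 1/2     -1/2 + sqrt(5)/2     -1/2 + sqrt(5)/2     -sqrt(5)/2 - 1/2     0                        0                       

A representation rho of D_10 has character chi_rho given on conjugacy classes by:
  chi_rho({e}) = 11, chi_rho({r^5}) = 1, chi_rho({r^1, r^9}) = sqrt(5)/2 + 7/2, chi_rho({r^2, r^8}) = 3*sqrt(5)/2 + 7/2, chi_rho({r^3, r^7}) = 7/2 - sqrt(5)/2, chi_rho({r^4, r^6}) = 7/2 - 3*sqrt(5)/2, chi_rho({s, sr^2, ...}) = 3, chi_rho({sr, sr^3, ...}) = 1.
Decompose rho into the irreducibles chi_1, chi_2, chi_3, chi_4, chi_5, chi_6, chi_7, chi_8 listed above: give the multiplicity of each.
Multiplicities: chi_1: 3, chi_2: 1, chi_3: 1, chi_4: 0, chi_5: 2, chi_6: 0, chi_7: 0, chi_8: 1.

Solution. Use <chi_rho, chi> = (1/|G|) sum_C |C| * chi_rho(C) * conj(chi(C)) with |G| = 20 for each irreducible chi in the table:
  <chi_rho, chi_1> = (1/20)[1*(11)*conj(1) + 1*(1)*conj(1) + 2*(sqrt(5)/2 + 7/2)*conj(1) + 2*(3*sqrt(5)/2 + 7/2)*conj(1) + 2*(7/2 - sqrt(5)/2)*conj(1) + 2*(7/2 - 3*sqrt(5)/2)*conj(1) + 5*(3)*conj(1) + 5*(1)*conj(1)]
      = (1/20)[(11) + (1) + (sqrt(5) + 7) + (3*sqrt(5) + 7) + (7 - sqrt(5)) + (7 - 3*sqrt(5)) + (15) + (5)] = 60/20 = 3
  <chi_rho, chi_2> = (1/20)[1*(11)*conj(1) + 1*(1)*conj(1) + 2*(sqrt(5)/2 + 7/2)*conj(1) + 2*(3*sqrt(5)/2 + 7/2)*conj(1) + 2*(7/2 - sqrt(5)/2)*conj(1) + 2*(7/2 - 3*sqrt(5)/2)*conj(1) + 5*(3)*conj(-1) + 5*(1)*conj(-1)]
      = (1/20)[(11) + (1) + (sqrt(5) + 7) + (3*sqrt(5) + 7) + (7 - sqrt(5)) + (7 - 3*sqrt(5)) + (-15) + (-5)] = 20/20 = 1
  <chi_rho, chi_3> = (1/20)[1*(11)*conj(1) + 1*(1)*conj(-1) + 2*(sqrt(5)/2 + 7/2)*conj(-1) + 2*(3*sqrt(5)/2 + 7/2)*conj(1) + 2*(7/2 - sqrt(5)/2)*conj(-1) + 2*(7/2 - 3*sqrt(5)/2)*conj(1) + 5*(3)*conj(1) + 5*(1)*conj(-1)]
      = (1/20)[(11) + (-1) + (-7 - sqrt(5)) + (3*sqrt(5) + 7) + (-7 + sqrt(5)) + (7 - 3*sqrt(5)) + (15) + (-5)] = 20/20 = 1
  <chi_rho, chi_4> = (1/20)[1*(11)*conj(1) + 1*(1)*conj(-1) + 2*(sqrt(5)/2 + 7/2)*conj(-1) + 2*(3*sqrt(5)/2 + 7/2)*conj(1) + 2*(7/2 - sqrt(5)/2)*conj(-1) + 2*(7/2 - 3*sqrt(5)/2)*conj(1) + 5*(3)*conj(-1) + 5*(1)*conj(1)]
      = (1/20)[(11) + (-1) + (-7 - sqrt(5)) + (3*sqrt(5) + 7) + (-7 + sqrt(5)) + (7 - 3*sqrt(5)) + (-15) + (5)] = 0/20 = 0
  <chi_rho, chi_5> = (1/20)[1*(11)*conj(2) + 1*(1)*conj(-2) + 2*(sqrt(5)/2 + 7/2)*conj(1/2 + sqrt(5)/2) + 2*(3*sqrt(5)/2 + 7/2)*conj(-1/2 + sqrt(5)/2) + 2*(7/2 - sqrt(5)/2)*conj(1/2 - sqrt(5)/2) + 2*(7/2 - 3*sqrt(5)/2)*conj(-sqrt(5)/2 - 1/2) + 5*(3)*conj(0) + 5*(1)*conj(0)]
      = (1/20)[(22) + (-2) + (6 + 4*sqrt(5)) + (4 + 2*sqrt(5)) + (6 - 4*sqrt(5)) + (4 - 2*sqrt(5)) + (0) + (0)] = 40/20 = 2
  <chi_rho, chi_6> = (1/20)[1*(11)*conj(2) + 1*(1)*conj(2) + 2*(sqrt(5)/2 + 7/2)*conj(-1/2 + sqrt(5)/2) + 2*(3*sqrt(5)/2 + 7/2)*conj(-sqrt(5)/2 - 1/2) + 2*(7/2 - sqrt(5)/2)*conj(-sqrt(5)/2 - 1/2) + 2*(7/2 - 3*sqrt(5)/2)*conj(-1/2 + sqrt(5)/2) + 5*(3)*conj(0) + 5*(1)*conj(0)]
      = (1/20)[(22) + (2) + (-1 + 3*sqrt(5)) + (-5*sqrt(5) - 11) + (-3*sqrt(5) - 1) + (-11 + 5*sqrt(5)) + (0) + (0)] = 0/20 = 0
  <chi_rho, chi_7> = (1/20)[1*(11)*conj(2) + 1*(1)*conj(-2) + 2*(sqrt(5)/2 + 7/2)*conj(1/2 - sqrt(5)/2) + 2*(3*sqrt(5)/2 + 7/2)*conj(-sqrt(5)/2 - 1/2) + 2*(7/2 - sqrt(5)/2)*conj(1/2 + sqrt(5)/2) + 2*(7/2 - 3*sqrt(5)/2)*conj(-1/2 + sqrt(5)/2) + 5*(3)*conj(0) + 5*(1)*conj(0)]
      = (1/20)[(22) + (-2) + (1 - 3*sqrt(5)) + (-5*sqrt(5) - 11) + (1 + 3*sqrt(5)) + (-11 + 5*sqrt(5)) + (0) + (0)] = 0/20 = 0
  <chi_rho, chi_8> = (1/20)[1*(11)*conj(2) + 1*(1)*conj(2) + 2*(sqrt(5)/2 + 7/2)*conj(-sqrt(5)/2 - 1/2) + 2*(3*sqrt(5)/2 + 7/2)*conj(-1/2 + sqrt(5)/2) + 2*(7/2 - sqrt(5)/2)*conj(-1/2 + sqrt(5)/2) + 2*(7/2 - 3*sqrt(5)/2)*conj(-sqrt(5)/2 - 1/2) + 5*(3)*conj(0) + 5*(1)*conj(0)]
      = (1/20)[(22) + (2) + (-4*sqrt(5) - 6) + (4 + 2*sqrt(5)) + (-6 + 4*sqrt(5)) + (4 - 2*sqrt(5)) + (0) + (0)] = 20/20 = 1
Dimension check: dim(rho) = sum (mult * dim) = 3*1 + 1*1 + 1*1 + 0*1 + 2*2 + 0*2 + 0*2 + 1*2 = 11 = chi_rho(e) = 11.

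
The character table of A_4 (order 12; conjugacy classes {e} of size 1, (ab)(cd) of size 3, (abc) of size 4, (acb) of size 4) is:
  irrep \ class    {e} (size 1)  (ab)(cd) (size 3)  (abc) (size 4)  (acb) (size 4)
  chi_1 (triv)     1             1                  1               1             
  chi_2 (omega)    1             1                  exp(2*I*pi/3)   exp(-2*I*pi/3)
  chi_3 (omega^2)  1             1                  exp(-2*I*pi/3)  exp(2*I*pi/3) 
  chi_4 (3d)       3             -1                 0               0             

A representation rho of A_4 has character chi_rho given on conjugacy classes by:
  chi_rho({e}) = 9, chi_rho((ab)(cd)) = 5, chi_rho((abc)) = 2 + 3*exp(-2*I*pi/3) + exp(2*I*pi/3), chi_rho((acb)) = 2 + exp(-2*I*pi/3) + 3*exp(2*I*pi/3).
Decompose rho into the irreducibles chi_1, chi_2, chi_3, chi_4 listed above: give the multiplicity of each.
Multiplicities: chi_1: 2, chi_2: 1, chi_3: 3, chi_4: 1.

Details: Use <chi_rho, chi> = (1/|G|) sum_C |C| * chi_rho(C) * conj(chi(C)) with |G| = 12 for each irreducible chi in the table:
  <chi_rho, chi_1> = (1/12)[1*(9)*conj(1) + 3*(5)*conj(1) + 4*(2 + 3*exp(-2*I*pi/3) + exp(2*I*pi/3))*conj(1) + 4*(2 + exp(-2*I*pi/3) + 3*exp(2*I*pi/3))*conj(1)]
      = (1/12)[(9) + (15) + (8 + 12*exp(-2*I*pi/3) + 4*exp(2*I*pi/3)) + (8 + 4*exp(-2*I*pi/3) + 12*exp(2*I*pi/3))] = 24/12 = 2
  <chi_rho, chi_2> = (1/12)[1*(9)*conj(1) + 3*(5)*conj(1) + 4*(2 + 3*exp(-2*I*pi/3) + exp(2*I*pi/3))*conj(exp(2*I*pi/3)) + 4*(2 + exp(-2*I*pi/3) + 3*exp(2*I*pi/3))*conj(exp(-2*I*pi/3))]
      = (1/12)[(9) + (15) + (4 + 8*exp(-2*I*pi/3) + 12*exp(2*I*pi/3)) + (4 + 12*exp(-2*I*pi/3) + 8*exp(2*I*pi/3))] = 12/12 = 1
  <chi_rho, chi_3> = (1/12)[1*(9)*conj(1) + 3*(5)*conj(1) + 4*(2 + 3*exp(-2*I*pi/3) + exp(2*I*pi/3))*conj(exp(-2*I*pi/3)) + 4*(2 + exp(-2*I*pi/3) + 3*exp(2*I*pi/3))*conj(exp(2*I*pi/3))]
      = (1/12)[(9) + (15) + (12 + 4*exp(-2*I*pi/3) + 8*exp(2*I*pi/3)) + (12 + 8*exp(-2*I*pi/3) + 4*exp(2*I*pi/3))] = 36/12 = 3
  <chi_rho, chi_4> = (1/12)[1*(9)*conj(3) + 3*(5)*conj(-1) + 4*(2 + 3*exp(-2*I*pi/3) + exp(2*I*pi/3))*conj(0) + 4*(2 + exp(-2*I*pi/3) + 3*exp(2*I*pi/3))*conj(0)]
      = (1/12)[(27) + (-15) + (0) + (0)] = 12/12 = 1
(Exp terms are combined using exp(i*s)*conj(exp(i*t)) = exp(i*(s-t)), and sums of them are collapsed using the identity that for every m > 1 the m distinct m-th roots of unity sum to 0, e.g. 1 + exp(2*I*pi/3) + exp(-2*I*pi/3) = 0.)
Dimension check: dim(rho) = sum (mult * dim) = 2*1 + 1*1 + 3*1 + 1*3 = 9 = chi_rho(e) = 9.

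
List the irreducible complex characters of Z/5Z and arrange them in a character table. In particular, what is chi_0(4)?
Character table of Z/5Z (irreps indexed chi_0,...,chi_4 with chi_k(m) = zeta_5^(k*m), zeta_5 = exp(2*pi*i/5)):
  irrep \ class  {0} (size 1)  {1} (size 1)    {2} (size 1)    {3} (size 1)    {4} (size 1)  
  chi_0          1             1               1               1               1             
  chi_1          1             exp(2*I*pi/5)   exp(4*I*pi/5)   exp(-4*I*pi/5)  exp(-2*I*pi/5)
  chi_2          1             exp(4*I*pi/5)   exp(-2*I*pi/5)  exp(2*I*pi/5)   exp(-4*I*pi/5)
  chi_3          1             exp(-4*I*pi/5)  exp(2*I*pi/5)   exp(-2*I*pi/5)  exp(4*I*pi/5) 
  chi_4          1             exp(-2*I*pi/5)  exp(-4*I*pi/5)  exp(4*I*pi/5)   exp(2*I*pi/5) 

Spot check: chi_0(4) = zeta_5^(0*4) = zeta_5^0 = 1.

Proof sketch: Z/5Z is abelian, so all 5 irreducible complex representations are 1-dimensional. They are given by chi_k(m) = zeta_5^(k*m) for k = 0,...,4. Row orthogonality: sum_m chi_k(m) conj(chi_l(m)) = 5 * [k = l].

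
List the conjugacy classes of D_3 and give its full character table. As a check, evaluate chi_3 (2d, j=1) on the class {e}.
Conjugacy classes: {e} of size 1, {r^1, r^2} of size 2, {s, sr, ..., sr^2} of size 3.
Character table:
  irrep \ class              {e} (size 1)  {r^1, r^2} (size 2)  {s, sr, ..., sr^2} (size 3)
  chi_1 (triv)               1             1                    1                          
  chi_2 (sign: r->1, s->-1)  1             1                    -1                         
  chi_3 (2d, j=1)            2             -1                   0                          

Spot check: chi_3 (2d, j=1) on {e} = 2.

Justification: D_3 has order 2*3 = 6 with 3 conjugacy classes, hence 3 irreducibles. Sum of squared dims 1 + 1 + 4 = 6 = |G|. Linear characters come from the abelianisation; the 2-dimensional irreps have character r^k -> 2*cos(2*pi*j*k/3), reflections -> 0.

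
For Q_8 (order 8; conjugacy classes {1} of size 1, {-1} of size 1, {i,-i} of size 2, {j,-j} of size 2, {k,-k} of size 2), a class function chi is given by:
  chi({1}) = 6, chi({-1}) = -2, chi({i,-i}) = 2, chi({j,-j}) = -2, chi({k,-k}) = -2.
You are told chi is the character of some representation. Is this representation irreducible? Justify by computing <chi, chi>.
Not irreducible (reducible): <chi, chi> = 8 > 1.

Derivation: <chi, chi> = (1/|G|) sum_C |C| * |chi(C)|^2 = (1/8)[1*|6|^2 + 1*|-2|^2 + 2*|2|^2 + 2*|-2|^2 + 2*|-2|^2]
  = (1/8)[(36) + (4) + (8) + (8) + (8)] = 64/8 = 8.
A character is irreducible iff <chi, chi> = 1, so this representation is reducible.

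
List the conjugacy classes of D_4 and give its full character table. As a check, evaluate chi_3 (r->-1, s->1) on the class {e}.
Conjugacy classes: {e} of size 1, {r^2} of size 1, {r^1, r^3} of size 2, {s, sr^2, ...} of size 2, {sr, sr^3, ...} of size 2.
Character table:
  irrep \ class              {e} (size 1)  {r^2} (size 1)  {r^1, r^3} (size 2)  {s, sr^2, ...} (size 2)  {sr, sr^3, ...} (size 2)
  chi_1 (triv)               1             1               1                    1                        1                       
  chi_2 (sign: r->1, s->-1)  1             1               1                    -1                       -1                      
  chi_3 (r->-1, s->1)        1             1               -1                   1                        -1                      
  chi_4 (r->-1, s->-1)       1             1               -1                   -1                       1                       
  chi_5 (2d, j=1)            2             -2              0                    0                        0                       

Spot check: chi_3 (r->-1, s->1) on {e} = 1.

Argument: D_4 has order 2*4 = 8 with 5 conjugacy classes, hence 5 irreducibles. Sum of squared dims 1 + 1 + 1 + 1 + 4 = 8 = |G|. Linear characters come from the abelianisation; the 2-dimensional irreps have character r^k -> 2*cos(2*pi*j*k/4), reflections -> 0.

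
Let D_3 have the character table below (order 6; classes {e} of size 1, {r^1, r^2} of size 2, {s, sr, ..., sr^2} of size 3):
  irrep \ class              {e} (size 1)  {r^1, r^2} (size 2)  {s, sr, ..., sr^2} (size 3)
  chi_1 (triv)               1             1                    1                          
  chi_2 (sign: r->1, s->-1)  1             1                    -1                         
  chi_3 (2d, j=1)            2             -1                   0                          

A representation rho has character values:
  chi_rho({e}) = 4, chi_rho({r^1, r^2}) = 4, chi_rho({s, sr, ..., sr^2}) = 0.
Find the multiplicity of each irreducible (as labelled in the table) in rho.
Multiplicities: chi_1: 2, chi_2: 2, chi_3: 0.

Solution. Use <chi_rho, chi> = (1/|G|) sum_C |C| * chi_rho(C) * conj(chi(C)) with |G| = 6 for each irreducible chi in the table:
  <chi_rho, chi_1> = (1/6)[1*(4)*conj(1) + 2*(4)*conj(1) + 3*(0)*conj(1)]
      = (1/6)[(4) + (8) + (0)] = 12/6 = 2
  <chi_rho, chi_2> = (1/6)[1*(4)*conj(1) + 2*(4)*conj(1) + 3*(0)*conj(-1)]
      = (1/6)[(4) + (8) + (0)] = 12/6 = 2
  <chi_rho, chi_3> = (1/6)[1*(4)*conj(2) + 2*(4)*conj(-1) + 3*(0)*conj(0)]
      = (1/6)[(8) + (-8) + (0)] = 0/6 = 0
Dimension check: dim(rho) = sum (mult * dim) = 2*1 + 2*1 + 0*2 = 4 = chi_rho(e) = 4.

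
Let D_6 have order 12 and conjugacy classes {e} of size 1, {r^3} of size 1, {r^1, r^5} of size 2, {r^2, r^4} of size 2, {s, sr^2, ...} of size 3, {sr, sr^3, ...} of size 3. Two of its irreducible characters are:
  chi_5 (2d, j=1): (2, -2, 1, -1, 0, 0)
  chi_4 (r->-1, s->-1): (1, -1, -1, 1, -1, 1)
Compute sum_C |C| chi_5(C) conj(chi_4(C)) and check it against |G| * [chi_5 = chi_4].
Sum = 0; so <chi_5, chi_4> = 0 (distinct irreducibles are orthogonal).

Compute term by term over conjugacy classes (|C| * chi_5(C) * conj(chi_4(C))):
  1*(2)*conj(1) + 1*(-2)*conj(-1) + 2*(1)*conj(-1) + 2*(-1)*conj(1) + 3*(0)*conj(-1) + 3*(0)*conj(1)
  = (2) + (2) + (-2) + (-2) + (0) + (0)
  = 0.
Dividing by |G| = 12 gives 0/12 = 0, matching the row-orthogonality relation <chi_5, chi_4> = [chi_5 = chi_4].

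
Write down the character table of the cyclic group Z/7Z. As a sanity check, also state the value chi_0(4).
Character table of Z/7Z (irreps indexed chi_0,...,chi_6 with chi_k(m) = zeta_7^(k*m), zeta_7 = exp(2*pi*i/7)):
  irrep \ class  {0} (size 1)  {1} (size 1)    {2} (size 1)    {3} (size 1)    {4} (size 1)    {5} (size 1)    {6} (size 1)  
  chi_0          1             1               1               1               1               1               1             
  chi_1          1             exp(2*I*pi/7)   exp(4*I*pi/7)   exp(6*I*pi/7)   exp(-6*I*pi/7)  exp(-4*I*pi/7)  exp(-2*I*pi/7)
  chi_2          1             exp(4*I*pi/7)   exp(-6*I*pi/7)  exp(-2*I*pi/7)  exp(2*I*pi/7)   exp(6*I*pi/7)   exp(-4*I*pi/7)
  chi_3          1             exp(6*I*pi/7)   exp(-2*I*pi/7)  exp(4*I*pi/7)   exp(-4*I*pi/7)  exp(2*I*pi/7)   exp(-6*I*pi/7)
  chi_4          1             exp(-6*I*pi/7)  exp(2*I*pi/7)   exp(-4*I*pi/7)  exp(4*I*pi/7)   exp(-2*I*pi/7)  exp(6*I*pi/7) 
  chi_5          1             exp(-4*I*pi/7)  exp(6*I*pi/7)   exp(2*I*pi/7)   exp(-2*I*pi/7)  exp(-6*I*pi/7)  exp(4*I*pi/7) 
  chi_6          1             exp(-2*I*pi/7)  exp(-4*I*pi/7)  exp(-6*I*pi/7)  exp(6*I*pi/7)   exp(4*I*pi/7)   exp(2*I*pi/7) 

Spot check: chi_0(4) = zeta_7^(0*4) = zeta_7^0 = 1.

Justification: Z/7Z is abelian, so all 7 irreducible complex representations are 1-dimensional. They are given by chi_k(m) = zeta_7^(k*m) for k = 0,...,6. Row orthogonality: sum_m chi_k(m) conj(chi_l(m)) = 7 * [k = l].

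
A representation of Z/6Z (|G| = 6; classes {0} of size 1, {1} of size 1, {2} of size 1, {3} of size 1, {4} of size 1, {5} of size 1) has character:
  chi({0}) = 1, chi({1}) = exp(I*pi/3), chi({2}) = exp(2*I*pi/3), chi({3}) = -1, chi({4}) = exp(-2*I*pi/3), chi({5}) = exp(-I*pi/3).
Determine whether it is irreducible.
Irreducible: <chi, chi> = 1.

Details: <chi, chi> = (1/|G|) sum_C |C| * |chi(C)|^2 = (1/6)[1*|1|^2 + 1*|exp(I*pi/3)|^2 + 1*|exp(2*I*pi/3)|^2 + 1*|-1|^2 + 1*|exp(-2*I*pi/3)|^2 + 1*|exp(-I*pi/3)|^2]
  = (1/6)[(1) + (1) + (1) + (1) + (1) + (1)] = 6/6 = 1.
(Exp terms are combined using exp(i*s)*conj(exp(i*t)) = exp(i*(s-t)), and sums of them are collapsed using the identity that for every m > 1 the m distinct m-th roots of unity sum to 0, e.g. 1 + exp(2*I*pi/3) + exp(-2*I*pi/3) = 0.)
A character is irreducible iff <chi, chi> = 1, so this representation is irreducible.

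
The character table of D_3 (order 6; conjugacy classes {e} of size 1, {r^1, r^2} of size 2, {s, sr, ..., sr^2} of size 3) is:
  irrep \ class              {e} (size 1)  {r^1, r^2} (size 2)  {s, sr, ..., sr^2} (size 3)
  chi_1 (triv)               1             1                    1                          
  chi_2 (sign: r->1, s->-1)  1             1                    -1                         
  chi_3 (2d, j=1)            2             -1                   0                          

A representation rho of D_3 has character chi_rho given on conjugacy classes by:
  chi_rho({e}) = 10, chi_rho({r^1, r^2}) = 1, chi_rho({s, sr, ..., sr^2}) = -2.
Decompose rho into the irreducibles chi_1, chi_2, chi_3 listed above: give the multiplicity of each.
Multiplicities: chi_1: 1, chi_2: 3, chi_3: 3.

Justification: Use <chi_rho, chi> = (1/|G|) sum_C |C| * chi_rho(C) * conj(chi(C)) with |G| = 6 for each irreducible chi in the table:
  <chi_rho, chi_1> = (1/6)[1*(10)*conj(1) + 2*(1)*conj(1) + 3*(-2)*conj(1)]
      = (1/6)[(10) + (2) + (-6)] = 6/6 = 1
  <chi_rho, chi_2> = (1/6)[1*(10)*conj(1) + 2*(1)*conj(1) + 3*(-2)*conj(-1)]
      = (1/6)[(10) + (2) + (6)] = 18/6 = 3
  <chi_rho, chi_3> = (1/6)[1*(10)*conj(2) + 2*(1)*conj(-1) + 3*(-2)*conj(0)]
      = (1/6)[(20) + (-2) + (0)] = 18/6 = 3
Dimension check: dim(rho) = sum (mult * dim) = 1*1 + 3*1 + 3*2 = 10 = chi_rho(e) = 10.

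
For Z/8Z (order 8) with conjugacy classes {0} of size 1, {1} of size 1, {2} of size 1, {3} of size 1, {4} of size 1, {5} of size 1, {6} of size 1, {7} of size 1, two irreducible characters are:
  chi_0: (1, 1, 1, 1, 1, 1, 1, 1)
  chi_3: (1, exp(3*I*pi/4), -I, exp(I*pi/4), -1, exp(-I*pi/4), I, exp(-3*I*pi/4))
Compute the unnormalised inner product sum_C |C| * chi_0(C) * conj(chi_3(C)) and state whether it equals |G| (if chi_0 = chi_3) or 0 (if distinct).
Sum = 0; so <chi_0, chi_3> = 0 (distinct irreducibles are orthogonal).

Explanation: Compute term by term over conjugacy classes (|C| * chi_0(C) * conj(chi_3(C))):
  1*(1)*conj(1) + 1*(1)*conj(exp(3*I*pi/4)) + 1*(1)*conj(-I) + 1*(1)*conj(exp(I*pi/4)) + 1*(1)*conj(-1) + 1*(1)*conj(exp(-I*pi/4)) + 1*(1)*conj(I) + 1*(1)*conj(exp(-3*I*pi/4))
  = (1) + (exp(-3*I*pi/4)) + (I) + (exp(-I*pi/4)) + (-1) + (exp(I*pi/4)) + (-I) + (exp(3*I*pi/4))
  = 0.
(Exp terms are combined using exp(i*s)*conj(exp(i*t)) = exp(i*(s-t)), and sums of them are collapsed using the identity that for every m > 1 the m distinct m-th roots of unity sum to 0, e.g. 1 + exp(2*I*pi/3) + exp(-2*I*pi/3) = 0.)
Dividing by |G| = 8 gives 0/8 = 0, matching the row-orthogonality relation <chi_0, chi_3> = [chi_0 = chi_3].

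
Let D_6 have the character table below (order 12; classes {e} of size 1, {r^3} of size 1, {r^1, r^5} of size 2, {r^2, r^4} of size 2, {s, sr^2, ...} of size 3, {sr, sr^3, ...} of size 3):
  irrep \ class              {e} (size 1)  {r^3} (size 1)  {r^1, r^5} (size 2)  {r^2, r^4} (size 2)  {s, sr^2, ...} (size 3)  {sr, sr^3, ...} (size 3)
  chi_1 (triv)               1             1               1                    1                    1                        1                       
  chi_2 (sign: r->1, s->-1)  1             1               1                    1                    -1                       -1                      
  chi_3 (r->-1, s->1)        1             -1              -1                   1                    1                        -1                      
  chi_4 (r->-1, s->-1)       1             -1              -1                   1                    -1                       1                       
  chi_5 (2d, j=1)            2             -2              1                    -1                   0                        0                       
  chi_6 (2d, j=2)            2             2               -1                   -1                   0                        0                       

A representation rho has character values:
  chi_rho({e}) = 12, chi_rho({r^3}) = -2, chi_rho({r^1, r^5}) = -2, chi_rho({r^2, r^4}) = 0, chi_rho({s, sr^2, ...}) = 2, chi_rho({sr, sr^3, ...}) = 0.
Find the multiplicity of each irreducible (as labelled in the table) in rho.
Multiplicities: chi_1: 1, chi_2: 0, chi_3: 2, chi_4: 1, chi_5: 2, chi_6: 2.

Why: Use <chi_rho, chi> = (1/|G|) sum_C |C| * chi_rho(C) * conj(chi(C)) with |G| = 12 for each irreducible chi in the table:
  <chi_rho, chi_1> = (1/12)[1*(12)*conj(1) + 1*(-2)*conj(1) + 2*(-2)*conj(1) + 2*(0)*conj(1) + 3*(2)*conj(1) + 3*(0)*conj(1)]
      = (1/12)[(12) + (-2) + (-4) + (0) + (6) + (0)] = 12/12 = 1
  <chi_rho, chi_2> = (1/12)[1*(12)*conj(1) + 1*(-2)*conj(1) + 2*(-2)*conj(1) + 2*(0)*conj(1) + 3*(2)*conj(-1) + 3*(0)*conj(-1)]
      = (1/12)[(12) + (-2) + (-4) + (0) + (-6) + (0)] = 0/12 = 0
  <chi_rho, chi_3> = (1/12)[1*(12)*conj(1) + 1*(-2)*conj(-1) + 2*(-2)*conj(-1) + 2*(0)*conj(1) + 3*(2)*conj(1) + 3*(0)*conj(-1)]
      = (1/12)[(12) + (2) + (4) + (0) + (6) + (0)] = 24/12 = 2
  <chi_rho, chi_4> = (1/12)[1*(12)*conj(1) + 1*(-2)*conj(-1) + 2*(-2)*conj(-1) + 2*(0)*conj(1) + 3*(2)*conj(-1) + 3*(0)*conj(1)]
      = (1/12)[(12) + (2) + (4) + (0) + (-6) + (0)] = 12/12 = 1
  <chi_rho, chi_5> = (1/12)[1*(12)*conj(2) + 1*(-2)*conj(-2) + 2*(-2)*conj(1) + 2*(0)*conj(-1) + 3*(2)*conj(0) + 3*(0)*conj(0)]
      = (1/12)[(24) + (4) + (-4) + (0) + (0) + (0)] = 24/12 = 2
  <chi_rho, chi_6> = (1/12)[1*(12)*conj(2) + 1*(-2)*conj(2) + 2*(-2)*conj(-1) + 2*(0)*conj(-1) + 3*(2)*conj(0) + 3*(0)*conj(0)]
      = (1/12)[(24) + (-4) + (4) + (0) + (0) + (0)] = 24/12 = 2
Dimension check: dim(rho) = sum (mult * dim) = 1*1 + 0*1 + 2*1 + 1*1 + 2*2 + 2*2 = 12 = chi_rho(e) = 12.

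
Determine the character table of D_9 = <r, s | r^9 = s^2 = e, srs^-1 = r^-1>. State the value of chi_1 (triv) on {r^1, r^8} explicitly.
Conjugacy classes: {e} of size 1, {r^1, r^8} of size 2, {r^2, r^7} of size 2, {r^3, r^6} of size 2, {r^4, r^5} of size 2, {s, sr, ..., sr^8} of size 9.
Character table:
  irrep \ class              {e} (size 1)  {r^1, r^8} (size 2)  {r^2, r^7} (size 2)  {r^3, r^6} (size 2)  {r^4, r^5} (size 2)  {s, sr, ..., sr^8} (size 9)
  chi_1 (triv)               1             1                    1                    1                    1                    1                          
  chi_2 (sign: r->1, s->-1)  1             1                    1                    1                    1                    -1                         
  chi_3 (2d, j=1)            2             2*cos(2*pi/9)        2*cos(4*pi/9)        -1                   -2*cos(pi/9)         0                          
  chi_4 (2d, j=2)            2             2*cos(4*pi/9)        -2*cos(pi/9)         -1                   2*cos(2*pi/9)        0                          
  chi_5 (2d, j=3)            2             -1                   -1                   2                    -1                   0                          
  chi_6 (2d, j=4)            2             -2*cos(pi/9)         2*cos(2*pi/9)        -1                   2*cos(4*pi/9)        0                          

Spot check: chi_1 (triv) on {r^1, r^8} = 1.

Details: D_9 has order 2*9 = 18 with 6 conjugacy classes, hence 6 irreducibles. Sum of squared dims 1 + 1 + 4 + 4 + 4 + 4 = 18 = |G|. Linear characters come from the abelianisation; the 2-dimensional irreps have character r^k -> 2*cos(2*pi*j*k/9), reflections -> 0.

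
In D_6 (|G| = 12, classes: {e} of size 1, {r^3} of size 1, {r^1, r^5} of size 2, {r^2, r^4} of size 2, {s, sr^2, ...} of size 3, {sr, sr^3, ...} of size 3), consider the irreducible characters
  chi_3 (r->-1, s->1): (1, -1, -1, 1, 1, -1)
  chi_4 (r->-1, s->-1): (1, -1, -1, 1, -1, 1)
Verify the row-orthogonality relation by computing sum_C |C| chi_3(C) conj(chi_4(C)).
Sum = 0; so <chi_3, chi_4> = 0 (distinct irreducibles are orthogonal).

Details: Compute term by term over conjugacy classes (|C| * chi_3(C) * conj(chi_4(C))):
  1*(1)*conj(1) + 1*(-1)*conj(-1) + 2*(-1)*conj(-1) + 2*(1)*conj(1) + 3*(1)*conj(-1) + 3*(-1)*conj(1)
  = (1) + (1) + (2) + (2) + (-3) + (-3)
  = 0.
Dividing by |G| = 12 gives 0/12 = 0, matching the row-orthogonality relation <chi_3, chi_4> = [chi_3 = chi_4].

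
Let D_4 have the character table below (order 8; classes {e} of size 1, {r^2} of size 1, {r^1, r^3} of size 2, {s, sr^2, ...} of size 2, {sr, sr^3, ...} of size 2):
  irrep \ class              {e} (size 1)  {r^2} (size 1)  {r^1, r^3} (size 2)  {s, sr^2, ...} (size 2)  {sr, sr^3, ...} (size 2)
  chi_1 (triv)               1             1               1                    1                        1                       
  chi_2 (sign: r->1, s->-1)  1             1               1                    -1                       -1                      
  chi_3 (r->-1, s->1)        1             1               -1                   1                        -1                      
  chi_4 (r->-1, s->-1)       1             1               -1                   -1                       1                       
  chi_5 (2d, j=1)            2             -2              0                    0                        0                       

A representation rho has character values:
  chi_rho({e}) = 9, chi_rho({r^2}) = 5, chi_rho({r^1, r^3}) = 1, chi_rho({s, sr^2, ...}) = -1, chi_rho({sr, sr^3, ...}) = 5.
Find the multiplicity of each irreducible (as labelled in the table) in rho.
Multiplicities: chi_1: 3, chi_2: 1, chi_3: 0, chi_4: 3, chi_5: 1.

Proof sketch: Use <chi_rho, chi> = (1/|G|) sum_C |C| * chi_rho(C) * conj(chi(C)) with |G| = 8 for each irreducible chi in the table:
  <chi_rho, chi_1> = (1/8)[1*(9)*conj(1) + 1*(5)*conj(1) + 2*(1)*conj(1) + 2*(-1)*conj(1) + 2*(5)*conj(1)]
      = (1/8)[(9) + (5) + (2) + (-2) + (10)] = 24/8 = 3
  <chi_rho, chi_2> = (1/8)[1*(9)*conj(1) + 1*(5)*conj(1) + 2*(1)*conj(1) + 2*(-1)*conj(-1) + 2*(5)*conj(-1)]
      = (1/8)[(9) + (5) + (2) + (2) + (-10)] = 8/8 = 1
  <chi_rho, chi_3> = (1/8)[1*(9)*conj(1) + 1*(5)*conj(1) + 2*(1)*conj(-1) + 2*(-1)*conj(1) + 2*(5)*conj(-1)]
      = (1/8)[(9) + (5) + (-2) + (-2) + (-10)] = 0/8 = 0
  <chi_rho, chi_4> = (1/8)[1*(9)*conj(1) + 1*(5)*conj(1) + 2*(1)*conj(-1) + 2*(-1)*conj(-1) + 2*(5)*conj(1)]
      = (1/8)[(9) + (5) + (-2) + (2) + (10)] = 24/8 = 3
  <chi_rho, chi_5> = (1/8)[1*(9)*conj(2) + 1*(5)*conj(-2) + 2*(1)*conj(0) + 2*(-1)*conj(0) + 2*(5)*conj(0)]
      = (1/8)[(18) + (-10) + (0) + (0) + (0)] = 8/8 = 1
Dimension check: dim(rho) = sum (mult * dim) = 3*1 + 1*1 + 0*1 + 3*1 + 1*2 = 9 = chi_rho(e) = 9.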